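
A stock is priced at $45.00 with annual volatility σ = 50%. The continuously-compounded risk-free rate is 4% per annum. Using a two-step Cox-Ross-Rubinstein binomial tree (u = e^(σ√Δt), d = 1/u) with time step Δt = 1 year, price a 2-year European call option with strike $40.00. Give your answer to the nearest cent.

$15.44

CRR parameters: u = e^(σ√Δt) = e^(0.5·√1) = 1.6487, d = 1/u = 0.6065
Per-period rate: rΔt = 0.04·1 = 0.04, so R = e^0.04 = 1.0408
Risk-neutral probability p = (e^0.04 − 0.6065)/(1.6487 − 0.6065) = 0.4343/1.0422 = 0.4167
Terminal stock prices: S_uu = 122.3, S_ud = 45, S_dd = 16.55
Terminal payoffs (S − K): max(82.32, 0) = 82.32, max(5, 0) = 5, max(-23.45, 0) = 0
Node u (S = 74.19): V_u = e^(−0.04)·[0.4167·82.3227 + 0.5833·5.0000] = 35.7609
Node d (S = 27.29): V_d = e^(−0.04)·[0.4167·5.0000 + 0.5833·0.0000] = 2.0018
Node 0 (S = 45): V_0 = e^(−0.04)·[0.4167·35.7609 + 0.5833·2.0018] = 15.4391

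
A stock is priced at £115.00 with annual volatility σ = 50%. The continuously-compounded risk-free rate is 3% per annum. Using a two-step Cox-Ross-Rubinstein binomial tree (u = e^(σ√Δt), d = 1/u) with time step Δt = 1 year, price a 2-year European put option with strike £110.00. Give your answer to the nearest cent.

£22.44

CRR parameters: u = e^(σ√Δt) = e^(0.5·√1) = 1.6487, d = 1/u = 0.6065
Per-period rate: rΔt = 0.03·1 = 0.03, so R = e^0.03 = 1.0305
Risk-neutral probability p = (e^0.03 − 0.6065)/(1.6487 − 0.6065) = 0.4239/1.0422 = 0.4068
Terminal stock prices: S_uu = 312.6, S_ud = 115, S_dd = 42.31
Terminal payoffs (K − S): max(-202.6, 0) = 0, max(-5, 0) = 0, max(67.69, 0) = 67.69
Node u (S = 189.6): V_u = e^(−0.03)·[0.4068·0.0000 + 0.5932·0.0000] = 0.0000
Node d (S = 69.75): V_d = e^(−0.03)·[0.4068·0.0000 + 0.5932·67.6939] = 38.9717
Node 0 (S = 115): V_0 = e^(−0.03)·[0.4068·0.0000 + 0.5932·38.9717] = 22.4362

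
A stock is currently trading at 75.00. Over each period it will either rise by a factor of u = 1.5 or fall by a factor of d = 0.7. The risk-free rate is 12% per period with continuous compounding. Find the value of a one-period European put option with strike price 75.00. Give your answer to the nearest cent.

Risk-neutral probability p = (e^0.12 − 0.7)/(1.5 − 0.7) = 0.4275/0.8000 = 0.5344
Terminal stock prices: S_u = 112.5, S_d = 52.5
Terminal payoffs (K − S): max(-37.5, 0) = 0, max(22.5, 0) = 22.5
Node 0 (S = 75): V_0 = e^(−0.12)·[0.5344·0.0000 + 0.4656·22.5000] = 9.2920

9.29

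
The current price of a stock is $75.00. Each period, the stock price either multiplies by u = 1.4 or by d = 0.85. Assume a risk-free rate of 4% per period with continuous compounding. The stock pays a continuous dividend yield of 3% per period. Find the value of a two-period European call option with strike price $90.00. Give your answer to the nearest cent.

Per-period risk-free factor R = e^0.04 = 1.0408; dividend-adjusted growth = e^(0.04−0.03) = 1.0101.
Risk-neutral probability p = (1.0101 − 0.85)/(1.4 − 0.85) = 0.1601/0.5500 = 0.2910
Terminal stock prices: S_uu = 147, S_ud = 89.25, S_dd = 54.19
Terminal payoffs (S − K): max(57, 0) = 57, max(-0.75, 0) = 0, max(-35.81, 0) = 0
Node u (S = 105): V_u = e^(−0.04)·[0.2910·57.0000 + 0.7090·0.0000] = 15.9366
Node d (S = 63.75): V_d = e^(−0.04)·[0.2910·0.0000 + 0.7090·0.0000] = 0.0000
Node 0 (S = 75): V_0 = e^(−0.04)·[0.2910·15.9366 + 0.7090·0.0000] = 4.4557

$4.46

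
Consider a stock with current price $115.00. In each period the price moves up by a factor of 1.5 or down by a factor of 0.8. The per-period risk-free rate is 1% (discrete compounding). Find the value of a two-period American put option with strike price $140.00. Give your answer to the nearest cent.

Risk-neutral probability p = (1 + 0.01 − 0.8)/(1.5 − 0.8) = 0.2100/0.7000 = 0.3000
Terminal stock prices: S_uu = 258.8, S_ud = 138, S_dd = 73.6
Terminal payoffs (K − S): max(-118.8, 0) = 0, max(2, 0) = 2, max(66.4, 0) = 66.4
Node u (S = 172.5): continuation = 1/1.01·[0.3000·0.0000 + 0.7000·2.0000] = 1.3861; exercise value = 0.0000 ≤ continuation, so V_u = 1.3861
Node d (S = 92): continuation = 1/1.01·[0.3000·2.0000 + 0.7000·66.4000] = 46.6139; exercise value = 48.0000 > continuation, so V_d = 48.0000 (exercise)
Node 0 (S = 115): continuation = 1/1.01·[0.3000·1.3861 + 0.7000·48.0000] = 33.6791; exercise value = 25.0000 ≤ continuation, so V_0 = 33.6791

$33.68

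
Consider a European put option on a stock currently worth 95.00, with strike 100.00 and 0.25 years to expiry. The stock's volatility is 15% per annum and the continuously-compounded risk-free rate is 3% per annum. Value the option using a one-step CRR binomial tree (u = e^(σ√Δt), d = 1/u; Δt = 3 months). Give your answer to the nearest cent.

CRR parameters: u = e^(σ√Δt) = e^(0.15·√0.25) = 1.0779, d = 1/u = 0.9277
Per-period rate: rΔt = 0.03·0.25 = 0.0075, so R = e^0.0075 = 1.0075
Risk-neutral probability p = (e^0.0075 − 0.9277)/(1.0779 − 0.9277) = 0.0798/0.1501 = 0.5314
Terminal stock prices: S_u = 102.4, S_d = 88.14
Terminal payoffs (K − S): max(-2.399, 0) = 0, max(11.86, 0) = 11.86
Node 0 (S = 95): V_0 = e^(−0.0075)·[0.5314·0.0000 + 0.4686·11.8644] = 5.5181

5.52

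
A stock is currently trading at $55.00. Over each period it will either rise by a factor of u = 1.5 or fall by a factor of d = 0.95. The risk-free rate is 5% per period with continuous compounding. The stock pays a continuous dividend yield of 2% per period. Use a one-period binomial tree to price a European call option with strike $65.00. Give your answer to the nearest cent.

$2.44

Per-period risk-free factor R = e^0.05 = 1.0513; dividend-adjusted growth = e^(0.05−0.02) = 1.0305.
Risk-neutral probability p = (1.0305 − 0.95)/(1.5 − 0.95) = 0.0805/0.5500 = 0.1463
Terminal stock prices: S_u = 82.5, S_d = 52.25
Terminal payoffs (S − K): max(17.5, 0) = 17.5, max(-12.75, 0) = 0
Node 0 (S = 55): V_0 = e^(−0.05)·[0.1463·17.5000 + 0.8537·0.0000] = 2.4351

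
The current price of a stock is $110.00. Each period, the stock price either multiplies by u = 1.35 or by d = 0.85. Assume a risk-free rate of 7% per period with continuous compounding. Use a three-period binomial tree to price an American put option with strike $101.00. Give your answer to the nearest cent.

$5.76

Risk-neutral probability p = (e^0.07 − 0.85)/(1.35 − 0.85) = 0.2225/0.5000 = 0.4450
Terminal stock prices: S_uuu = 270.6, S_uud = 170.4, S_udd = 107.3, S_ddd = 67.55
Terminal payoffs (K − S): max(-169.6, 0) = 0, max(-69.4, 0) = 0, max(-6.291, 0) = 0, max(33.45, 0) = 33.45
Node uu (S = 200.5): continuation = e^(−0.07)·[0.4450·0.0000 + 0.5550·0.0000] = 0.0000; exercise value = 0.0000 ≤ continuation, so V_uu = 0.0000
Node ud (S = 126.2): continuation = e^(−0.07)·[0.4450·0.0000 + 0.5550·0.0000] = 0.0000; exercise value = 0.0000 ≤ continuation, so V_ud = 0.0000
Node dd (S = 79.47): continuation = e^(−0.07)·[0.4450·0.0000 + 0.5550·33.4463] = 17.3072; exercise value = 21.5250 > continuation, so V_dd = 21.5250 (exercise)
Node u (S = 148.5): continuation = e^(−0.07)·[0.4450·0.0000 + 0.5550·0.0000] = 0.0000; exercise value = 0.0000 ≤ continuation, so V_u = 0.0000
Node d (S = 93.5): continuation = e^(−0.07)·[0.4450·0.0000 + 0.5550·21.5250] = 11.1384; exercise value = 7.5000 ≤ continuation, so V_d = 11.1384
Node 0 (S = 110): continuation = e^(−0.07)·[0.4450·0.0000 + 0.5550·11.1384] = 5.7637; exercise value = 0.0000 ≤ continuation, so V_0 = 5.7637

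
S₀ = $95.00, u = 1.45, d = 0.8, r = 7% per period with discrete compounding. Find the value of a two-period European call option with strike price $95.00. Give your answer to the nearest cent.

$22.23

Risk-neutral probability p = (1 + 0.07 − 0.8)/(1.45 − 0.8) = 0.2700/0.6500 = 0.4154
Terminal stock prices: S_uu = 199.7, S_ud = 110.2, S_dd = 60.8
Terminal payoffs (S − K): max(104.7, 0) = 104.7, max(15.2, 0) = 15.2, max(-34.2, 0) = 0
Node u (S = 137.8): V_u = 1/1.07·[0.4154·104.7375 + 0.5846·15.2000] = 48.9650
Node d (S = 76): V_d = 1/1.07·[0.4154·15.2000 + 0.5846·0.0000] = 5.9008
Node 0 (S = 95): V_0 = 1/1.07·[0.4154·48.9650 + 0.5846·5.9008] = 22.2327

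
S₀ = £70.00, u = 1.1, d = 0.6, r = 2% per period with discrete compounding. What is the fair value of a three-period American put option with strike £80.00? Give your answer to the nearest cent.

Risk-neutral probability p = (1 + 0.02 − 0.6)/(1.1 − 0.6) = 0.4200/0.5000 = 0.8400
Terminal stock prices: S_uuu = 93.17, S_uud = 50.82, S_udd = 27.72, S_ddd = 15.12
Terminal payoffs (K − S): max(-13.17, 0) = 0, max(29.18, 0) = 29.18, max(52.28, 0) = 52.28, max(64.88, 0) = 64.88
Node uu (S = 84.7): continuation = 1/1.02·[0.8400·0.0000 + 0.1600·29.1800] = 4.5773; exercise value = 0.0000 ≤ continuation, so V_uu = 4.5773
Node ud (S = 46.2): continuation = 1/1.02·[0.8400·29.1800 + 0.1600·52.2800] = 32.2314; exercise value = 33.8000 > continuation, so V_ud = 33.8000 (exercise)
Node dd (S = 25.2): continuation = 1/1.02·[0.8400·52.2800 + 0.1600·64.8800] = 53.2314; exercise value = 54.8000 > continuation, so V_dd = 54.8000 (exercise)
Node u (S = 77): continuation = 1/1.02·[0.8400·4.5773 + 0.1600·33.8000] = 9.0715; exercise value = 3.0000 ≤ continuation, so V_u = 9.0715
Node d (S = 42): continuation = 1/1.02·[0.8400·33.8000 + 0.1600·54.8000] = 36.4314; exercise value = 38.0000 > continuation, so V_d = 38.0000 (exercise)
Node 0 (S = 70): continuation = 1/1.02·[0.8400·9.0715 + 0.1600·38.0000] = 13.4314; exercise value = 10.0000 ≤ continuation, so V_0 = 13.4314

£13.43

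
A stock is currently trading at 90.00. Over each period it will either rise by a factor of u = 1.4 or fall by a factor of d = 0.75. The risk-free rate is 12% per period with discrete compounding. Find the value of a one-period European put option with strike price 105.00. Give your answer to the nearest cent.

14.42

Risk-neutral probability p = (1 + 0.12 − 0.75)/(1.4 − 0.75) = 0.3700/0.6500 = 0.5692
Terminal stock prices: S_u = 126, S_d = 67.5
Terminal payoffs (K − S): max(-21, 0) = 0, max(37.5, 0) = 37.5
Node 0 (S = 90): V_0 = 1/1.12·[0.5692·0.0000 + 0.4308·37.5000] = 14.4231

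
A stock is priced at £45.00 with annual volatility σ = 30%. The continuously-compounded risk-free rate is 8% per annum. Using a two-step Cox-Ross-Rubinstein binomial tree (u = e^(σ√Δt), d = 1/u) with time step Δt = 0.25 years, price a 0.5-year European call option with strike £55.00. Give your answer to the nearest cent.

£1.55

CRR parameters: u = e^(σ√Δt) = e^(0.3·√0.25) = 1.1618, d = 1/u = 0.8607
Per-period rate: rΔt = 0.08·0.25 = 0.02, so R = e^0.02 = 1.0202
Risk-neutral probability p = (e^0.02 − 0.8607)/(1.1618 − 0.8607) = 0.1595/0.3011 = 0.5297
Terminal stock prices: S_uu = 60.74, S_ud = 45, S_dd = 33.34
Terminal payoffs (S − K): max(5.744, 0) = 5.744, max(-10, 0) = 0, max(-21.66, 0) = 0
Node u (S = 52.28): V_u = e^(−0.02)·[0.5297·5.7436 + 0.4703·0.0000] = 2.9819
Node d (S = 38.73): V_d = e^(−0.02)·[0.5297·0.0000 + 0.4703·0.0000] = 0.0000
Node 0 (S = 45): V_0 = e^(−0.02)·[0.5297·2.9819 + 0.4703·0.0000] = 1.5481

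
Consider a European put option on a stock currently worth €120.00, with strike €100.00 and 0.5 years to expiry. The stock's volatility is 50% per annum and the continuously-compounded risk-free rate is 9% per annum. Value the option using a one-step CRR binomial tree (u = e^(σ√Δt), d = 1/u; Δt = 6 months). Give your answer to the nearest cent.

€7.88

CRR parameters: u = e^(σ√Δt) = e^(0.5·√0.5) = 1.4241, d = 1/u = 0.7022
Per-period rate: rΔt = 0.09·0.5 = 0.045, so R = e^0.045 = 1.0460
Risk-neutral probability p = (e^0.045 − 0.7022)/(1.4241 − 0.7022) = 0.3438/0.7219 = 0.4763
Terminal stock prices: S_u = 170.9, S_d = 84.26
Terminal payoffs (K − S): max(-70.89, 0) = 0, max(15.74, 0) = 15.74
Node 0 (S = 120): V_0 = e^(−0.045)·[0.4763·0.0000 + 0.5237·15.7374] = 7.8793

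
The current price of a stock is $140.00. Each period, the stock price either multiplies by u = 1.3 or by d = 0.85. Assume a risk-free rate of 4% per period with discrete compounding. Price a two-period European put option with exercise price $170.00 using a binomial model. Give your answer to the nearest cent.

$28.15

Risk-neutral probability p = (1 + 0.04 − 0.85)/(1.3 − 0.85) = 0.1900/0.4500 = 0.4222
Terminal stock prices: S_uu = 236.6, S_ud = 154.7, S_dd = 101.1
Terminal payoffs (K − S): max(-66.6, 0) = 0, max(15.3, 0) = 15.3, max(68.85, 0) = 68.85
Node u (S = 182): V_u = 1/1.04·[0.4222·0.0000 + 0.5778·15.3000] = 8.5000
Node d (S = 119): V_d = 1/1.04·[0.4222·15.3000 + 0.5778·68.8500] = 44.4615
Node 0 (S = 140): V_0 = 1/1.04·[0.4222·8.5000 + 0.5778·44.4615] = 28.1517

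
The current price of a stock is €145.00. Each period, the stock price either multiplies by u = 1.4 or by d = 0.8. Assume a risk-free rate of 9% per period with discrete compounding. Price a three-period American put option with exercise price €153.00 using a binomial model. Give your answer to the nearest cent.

Risk-neutral probability p = (1 + 0.09 − 0.8)/(1.4 − 0.8) = 0.2900/0.6000 = 0.4833
Terminal stock prices: S_uuu = 397.9, S_uud = 227.4, S_udd = 129.9, S_ddd = 74.24
Terminal payoffs (K − S): max(-244.9, 0) = 0, max(-74.36, 0) = 0, max(23.08, 0) = 23.08, max(78.76, 0) = 78.76
Node uu (S = 284.2): continuation = 1/1.09·[0.4833·0.0000 + 0.5167·0.0000] = 0.0000; exercise value = 0.0000 ≤ continuation, so V_uu = 0.0000
Node ud (S = 162.4): continuation = 1/1.09·[0.4833·0.0000 + 0.5167·23.0800] = 10.9401; exercise value = 0.0000 ≤ continuation, so V_ud = 10.9401
Node dd (S = 92.8): continuation = 1/1.09·[0.4833·23.0800 + 0.5167·78.7600] = 47.5670; exercise value = 60.2000 > continuation, so V_dd = 60.2000 (exercise)
Node u (S = 203): continuation = 1/1.09·[0.4833·0.0000 + 0.5167·10.9401] = 5.1857; exercise value = 0.0000 ≤ continuation, so V_u = 5.1857
Node d (S = 116): continuation = 1/1.09·[0.4833·10.9401 + 0.5167·60.2000] = 33.3863; exercise value = 37.0000 > continuation, so V_d = 37.0000 (exercise)
Node 0 (S = 145): continuation = 1/1.09·[0.4833·5.1857 + 0.5167·37.0000] = 19.8377; exercise value = 8.0000 ≤ continuation, so V_0 = 19.8377

€19.84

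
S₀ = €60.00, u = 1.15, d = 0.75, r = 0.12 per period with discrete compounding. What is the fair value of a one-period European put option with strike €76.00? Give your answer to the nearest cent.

€7.86

Risk-neutral probability p = (1 + 0.12 − 0.75)/(1.15 − 0.75) = 0.3700/0.4000 = 0.9250
Terminal stock prices: S_u = 69, S_d = 45
Terminal payoffs (K − S): max(7, 0) = 7, max(31, 0) = 31
Node 0 (S = 60): V_0 = 1/1.12·[0.9250·7.0000 + 0.0750·31.0000] = 7.8571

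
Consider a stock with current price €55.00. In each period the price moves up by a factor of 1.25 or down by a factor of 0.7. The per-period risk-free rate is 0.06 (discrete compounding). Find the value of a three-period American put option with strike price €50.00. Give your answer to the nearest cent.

Risk-neutral probability p = (1 + 0.06 − 0.7)/(1.25 − 0.7) = 0.3600/0.5500 = 0.6545
Terminal stock prices: S_uuu = 107.4, S_uud = 60.16, S_udd = 33.69, S_ddd = 18.86
Terminal payoffs (K − S): max(-57.42, 0) = 0, max(-10.16, 0) = 0, max(16.31, 0) = 16.31, max(31.14, 0) = 31.14
Node uu (S = 85.94): continuation = 1/1.06·[0.6545·0.0000 + 0.3455·0.0000] = 0.0000; exercise value = 0.0000 ≤ continuation, so V_uu = 0.0000
Node ud (S = 48.12): continuation = 1/1.06·[0.6545·0.0000 + 0.3455·16.3125] = 5.3163; exercise value = 1.8750 ≤ continuation, so V_ud = 5.3163
Node dd (S = 26.95): continuation = 1/1.06·[0.6545·16.3125 + 0.3455·31.1350] = 20.2198; exercise value = 23.0500 > continuation, so V_dd = 23.0500 (exercise)
Node u (S = 68.75): continuation = 1/1.06·[0.6545·0.0000 + 0.3455·5.3163] = 1.7326; exercise value = 0.0000 ≤ continuation, so V_u = 1.7326
Node d (S = 38.5): continuation = 1/1.06·[0.6545·5.3163 + 0.3455·23.0500] = 10.7948; exercise value = 11.5000 > continuation, so V_d = 11.5000 (exercise)
Node 0 (S = 55): continuation = 1/1.06·[0.6545·1.7326 + 0.3455·11.5000] = 4.8177; exercise value = 0.0000 ≤ continuation, so V_0 = 4.8177

€4.82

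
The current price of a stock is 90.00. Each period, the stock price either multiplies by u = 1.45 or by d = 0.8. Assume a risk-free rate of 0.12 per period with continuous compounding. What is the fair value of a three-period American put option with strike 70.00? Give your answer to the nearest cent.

Risk-neutral probability p = (e^0.12 − 0.8)/(1.45 − 0.8) = 0.3275/0.6500 = 0.5038
Terminal stock prices: S_uuu = 274.4, S_uud = 151.4, S_udd = 83.52, S_ddd = 46.08
Terminal payoffs (K − S): max(-204.4, 0) = 0, max(-81.38, 0) = 0, max(-13.52, 0) = 0, max(23.92, 0) = 23.92
Node uu (S = 189.2): continuation = e^(−0.12)·[0.5038·0.0000 + 0.4962·0.0000] = 0.0000; exercise value = 0.0000 ≤ continuation, so V_uu = 0.0000
Node ud (S = 104.4): continuation = e^(−0.12)·[0.5038·0.0000 + 0.4962·0.0000] = 0.0000; exercise value = 0.0000 ≤ continuation, so V_ud = 0.0000
Node dd (S = 57.6): continuation = e^(−0.12)·[0.5038·0.0000 + 0.4962·23.9200] = 10.5261; exercise value = 12.4000 > continuation, so V_dd = 12.4000 (exercise)
Node u (S = 130.5): continuation = e^(−0.12)·[0.5038·0.0000 + 0.4962·0.0000] = 0.0000; exercise value = 0.0000 ≤ continuation, so V_u = 0.0000
Node d (S = 72): continuation = e^(−0.12)·[0.5038·0.0000 + 0.4962·12.4000] = 5.4567; exercise value = 0.0000 ≤ continuation, so V_d = 5.4567
Node 0 (S = 90): continuation = e^(−0.12)·[0.5038·0.0000 + 0.4962·5.4567] = 2.4012; exercise value = 0.0000 ≤ continuation, so V_0 = 2.4012

2.40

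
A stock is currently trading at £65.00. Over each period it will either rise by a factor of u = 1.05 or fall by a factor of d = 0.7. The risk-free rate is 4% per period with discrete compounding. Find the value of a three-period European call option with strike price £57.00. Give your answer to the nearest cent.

Risk-neutral probability p = (1 + 0.04 − 0.7)/(1.05 − 0.7) = 0.3400/0.3500 = 0.9714
Terminal stock prices: S_uuu = 75.25, S_uud = 50.16, S_udd = 33.44, S_ddd = 22.29
Terminal payoffs (S − K): max(18.25, 0) = 18.25, max(-6.836, 0) = 0, max(-23.56, 0) = 0, max(-34.71, 0) = 0
Node uu (S = 71.66): V_uu = 1/1.04·[0.9714·18.2456 + 0.0286·0.0000] = 17.0426
Node ud (S = 47.77): V_ud = 1/1.04·[0.9714·0.0000 + 0.0286·0.0000] = 0.0000
Node dd (S = 31.85): V_dd = 1/1.04·[0.9714·0.0000 + 0.0286·0.0000] = 0.0000
Node u (S = 68.25): V_u = 1/1.04·[0.9714·17.0426 + 0.0286·0.0000] = 15.9189
Node d (S = 45.5): V_d = 1/1.04·[0.9714·0.0000 + 0.0286·0.0000] = 0.0000
Node 0 (S = 65): V_0 = 1/1.04·[0.9714·15.9189 + 0.0286·0.0000] = 14.8693

£14.87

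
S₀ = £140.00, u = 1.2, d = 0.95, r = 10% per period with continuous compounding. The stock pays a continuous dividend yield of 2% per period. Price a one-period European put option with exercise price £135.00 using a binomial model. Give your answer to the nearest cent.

£0.84

Per-period risk-free factor R = e^0.1 = 1.1052; dividend-adjusted growth = e^(0.1−0.02) = 1.0833.
Risk-neutral probability p = (1.0833 − 0.95)/(1.2 − 0.95) = 0.1333/0.2500 = 0.5331
Terminal stock prices: S_u = 168, S_d = 133
Terminal payoffs (K − S): max(-33, 0) = 0, max(2, 0) = 2
Node 0 (S = 140): V_0 = e^(−0.1)·[0.5331·0.0000 + 0.4669·2.0000] = 0.8448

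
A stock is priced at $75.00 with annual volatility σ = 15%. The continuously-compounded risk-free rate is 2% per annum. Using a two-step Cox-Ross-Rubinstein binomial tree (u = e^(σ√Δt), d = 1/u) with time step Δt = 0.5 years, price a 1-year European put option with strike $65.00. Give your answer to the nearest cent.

CRR parameters: u = e^(σ√Δt) = e^(0.15·√0.5) = 1.1119, d = 1/u = 0.8994
Per-period rate: rΔt = 0.02·0.5 = 0.01, so R = e^0.01 = 1.0101
Risk-neutral probability p = (e^0.01 − 0.8994)/(1.1119 − 0.8994) = 0.1107/0.2125 = 0.5208
Terminal stock prices: S_uu = 92.72, S_ud = 75, S_dd = 60.66
Terminal payoffs (K − S): max(-27.72, 0) = 0, max(-10, 0) = 0, max(4.336, 0) = 4.336
Node u (S = 83.39): V_u = e^(−0.01)·[0.5208·0.0000 + 0.4792·0.0000] = 0.0000
Node d (S = 67.45): V_d = e^(−0.01)·[0.5208·0.0000 + 0.4792·4.3357] = 2.0570
Node 0 (S = 75): V_0 = e^(−0.01)·[0.5208·0.0000 + 0.4792·2.0570] = 0.9759

$0.98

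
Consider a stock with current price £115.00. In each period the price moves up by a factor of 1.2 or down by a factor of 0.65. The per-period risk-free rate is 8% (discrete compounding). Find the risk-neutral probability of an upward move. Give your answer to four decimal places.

Risk-neutral probability p = (1 + 0.08 − 0.65)/(1.2 − 0.65) = 0.4300/0.5500 = 0.7818

p = 0.7818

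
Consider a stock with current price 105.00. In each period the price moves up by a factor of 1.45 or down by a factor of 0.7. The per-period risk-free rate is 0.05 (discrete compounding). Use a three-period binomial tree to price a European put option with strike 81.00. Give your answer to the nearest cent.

Risk-neutral probability p = (1 + 0.05 − 0.7)/(1.45 − 0.7) = 0.3500/0.7500 = 0.4667
Terminal stock prices: S_uuu = 320.1, S_uud = 154.5, S_udd = 74.6, S_ddd = 36.01
Terminal payoffs (K − S): max(-239.1, 0) = 0, max(-73.53, 0) = 0, max(6.398, 0) = 6.398, max(44.99, 0) = 44.99
Node uu (S = 220.8): V_uu = 1/1.05·[0.4667·0.0000 + 0.5333·0.0000] = 0.0000
Node ud (S = 106.6): V_ud = 1/1.05·[0.4667·0.0000 + 0.5333·6.3975] = 3.2495
Node dd (S = 51.45): V_dd = 1/1.05·[0.4667·6.3975 + 0.5333·44.9850] = 25.6929
Node u (S = 152.2): V_u = 1/1.05·[0.4667·0.0000 + 0.5333·3.2495] = 1.6506
Node d (S = 73.5): V_d = 1/1.05·[0.4667·3.2495 + 0.5333·25.6929] = 14.4946
Node 0 (S = 105): V_0 = 1/1.05·[0.4667·1.6506 + 0.5333·14.4946] = 8.0959

8.10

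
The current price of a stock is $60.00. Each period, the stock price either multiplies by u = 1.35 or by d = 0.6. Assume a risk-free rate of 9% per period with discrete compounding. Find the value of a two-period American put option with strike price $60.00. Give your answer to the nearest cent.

Risk-neutral probability p = (1 + 0.09 − 0.6)/(1.35 − 0.6) = 0.4900/0.7500 = 0.6533
Terminal stock prices: S_uu = 109.4, S_ud = 48.6, S_dd = 21.6
Terminal payoffs (K − S): max(-49.35, 0) = 0, max(11.4, 0) = 11.4, max(38.4, 0) = 38.4
Node u (S = 81): continuation = 1/1.09·[0.6533·0.0000 + 0.3467·11.4000] = 3.6257; exercise value = 0.0000 ≤ continuation, so V_u = 3.6257
Node d (S = 36): continuation = 1/1.09·[0.6533·11.4000 + 0.3467·38.4000] = 19.0459; exercise value = 24.0000 > continuation, so V_d = 24.0000 (exercise)
Node 0 (S = 60): continuation = 1/1.09·[0.6533·3.6257 + 0.3467·24.0000] = 9.8062; exercise value = 0.0000 ≤ continuation, so V_0 = 9.8062

$9.81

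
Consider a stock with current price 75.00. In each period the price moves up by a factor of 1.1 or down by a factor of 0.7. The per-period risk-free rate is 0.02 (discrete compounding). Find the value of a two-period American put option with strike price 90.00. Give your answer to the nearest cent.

15.00

Risk-neutral probability p = (1 + 0.02 − 0.7)/(1.1 − 0.7) = 0.3200/0.4000 = 0.8000
Terminal stock prices: S_uu = 90.75, S_ud = 57.75, S_dd = 36.75
Terminal payoffs (K − S): max(-0.75, 0) = 0, max(32.25, 0) = 32.25, max(53.25, 0) = 53.25
Node u (S = 82.5): continuation = 1/1.02·[0.8000·0.0000 + 0.2000·32.2500] = 6.3235; exercise value = 7.5000 > continuation, so V_u = 7.5000 (exercise)
Node d (S = 52.5): continuation = 1/1.02·[0.8000·32.2500 + 0.2000·53.2500] = 35.7353; exercise value = 37.5000 > continuation, so V_d = 37.5000 (exercise)
Node 0 (S = 75): continuation = 1/1.02·[0.8000·7.5000 + 0.2000·37.5000] = 13.2353; exercise value = 15.0000 > continuation, so V_0 = 15.0000 (exercise)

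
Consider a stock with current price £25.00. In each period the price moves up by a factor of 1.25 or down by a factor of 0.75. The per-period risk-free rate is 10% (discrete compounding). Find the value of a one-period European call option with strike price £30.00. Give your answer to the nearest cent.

Risk-neutral probability p = (1 + 0.1 − 0.75)/(1.25 − 0.75) = 0.3500/0.5000 = 0.7000
Terminal stock prices: S_u = 31.25, S_d = 18.75
Terminal payoffs (S − K): max(1.25, 0) = 1.25, max(-11.25, 0) = 0
Node 0 (S = 25): V_0 = 1/1.1·[0.7000·1.2500 + 0.3000·0.0000] = 0.7955

£0.80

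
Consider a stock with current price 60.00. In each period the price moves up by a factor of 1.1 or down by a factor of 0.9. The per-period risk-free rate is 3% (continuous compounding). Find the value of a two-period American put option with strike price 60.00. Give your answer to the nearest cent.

2.15

Risk-neutral probability p = (e^0.03 − 0.9)/(1.1 − 0.9) = 0.1305/0.2000 = 0.6523
Terminal stock prices: S_uu = 72.6, S_ud = 59.4, S_dd = 48.6
Terminal payoffs (K − S): max(-12.6, 0) = 0, max(0.6, 0) = 0.6, max(11.4, 0) = 11.4
Node u (S = 66): continuation = e^(−0.03)·[0.6523·0.0000 + 0.3477·0.6000] = 0.2025; exercise value = 0.0000 ≤ continuation, so V_u = 0.2025
Node d (S = 54): continuation = e^(−0.03)·[0.6523·0.6000 + 0.3477·11.4000] = 4.2267; exercise value = 6.0000 > continuation, so V_d = 6.0000 (exercise)
Node 0 (S = 60): continuation = e^(−0.03)·[0.6523·0.2025 + 0.3477·6.0000] = 2.1529; exercise value = 0.0000 ≤ continuation, so V_0 = 2.1529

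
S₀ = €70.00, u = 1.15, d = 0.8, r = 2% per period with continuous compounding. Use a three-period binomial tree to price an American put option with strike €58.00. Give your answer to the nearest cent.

Risk-neutral probability p = (e^0.02 − 0.8)/(1.15 − 0.8) = 0.2202/0.3500 = 0.6291
Terminal stock prices: S_uuu = 106.5, S_uud = 74.06, S_udd = 51.52, S_ddd = 35.84
Terminal payoffs (K − S): max(-48.46, 0) = 0, max(-16.06, 0) = 0, max(6.48, 0) = 6.48, max(22.16, 0) = 22.16
Node uu (S = 92.57): continuation = e^(−0.02)·[0.6291·0.0000 + 0.3709·0.0000] = 0.0000; exercise value = 0.0000 ≤ continuation, so V_uu = 0.0000
Node ud (S = 64.4): continuation = e^(−0.02)·[0.6291·0.0000 + 0.3709·6.4800] = 2.3555; exercise value = 0.0000 ≤ continuation, so V_ud = 2.3555
Node dd (S = 44.8): continuation = e^(−0.02)·[0.6291·6.4800 + 0.3709·22.1600] = 12.0515; exercise value = 13.2000 > continuation, so V_dd = 13.2000 (exercise)
Node u (S = 80.5): continuation = e^(−0.02)·[0.6291·0.0000 + 0.3709·2.3555] = 0.8563; exercise value = 0.0000 ≤ continuation, so V_u = 0.8563
Node d (S = 56): continuation = e^(−0.02)·[0.6291·2.3555 + 0.3709·13.2000] = 6.2510; exercise value = 2.0000 ≤ continuation, so V_d = 6.2510
Node 0 (S = 70): continuation = e^(−0.02)·[0.6291·0.8563 + 0.3709·6.2510] = 2.8003; exercise value = 0.0000 ≤ continuation, so V_0 = 2.8003

€2.80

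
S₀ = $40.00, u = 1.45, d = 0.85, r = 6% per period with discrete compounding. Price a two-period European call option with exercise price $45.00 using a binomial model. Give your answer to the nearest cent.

$6.00

Risk-neutral probability p = (1 + 0.06 − 0.85)/(1.45 − 0.85) = 0.2100/0.6000 = 0.3500
Terminal stock prices: S_uu = 84.1, S_ud = 49.3, S_dd = 28.9
Terminal payoffs (S − K): max(39.1, 0) = 39.1, max(4.3, 0) = 4.3, max(-16.1, 0) = 0
Node u (S = 58): V_u = 1/1.06·[0.3500·39.1000 + 0.6500·4.3000] = 15.5472
Node d (S = 34): V_d = 1/1.06·[0.3500·4.3000 + 0.6500·0.0000] = 1.4198
Node 0 (S = 40): V_0 = 1/1.06·[0.3500·15.5472 + 0.6500·1.4198] = 6.0041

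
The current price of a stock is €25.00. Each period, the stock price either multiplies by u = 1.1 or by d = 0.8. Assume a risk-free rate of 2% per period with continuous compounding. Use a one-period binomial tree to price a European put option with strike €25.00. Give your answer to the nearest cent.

€1.30

Risk-neutral probability p = (e^0.02 − 0.8)/(1.1 − 0.8) = 0.2202/0.3000 = 0.7340
Terminal stock prices: S_u = 27.5, S_d = 20
Terminal payoffs (K − S): max(-2.5, 0) = 0, max(5, 0) = 5
Node 0 (S = 25): V_0 = e^(−0.02)·[0.7340·0.0000 + 0.2660·5.0000] = 1.3036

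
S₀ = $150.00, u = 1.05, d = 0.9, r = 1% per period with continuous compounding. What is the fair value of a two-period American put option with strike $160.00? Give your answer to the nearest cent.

$10.09

Risk-neutral probability p = (e^0.01 − 0.9)/(1.05 − 0.9) = 0.1101/0.1500 = 0.7337
Terminal stock prices: S_uu = 165.4, S_ud = 141.8, S_dd = 121.5
Terminal payoffs (K − S): max(-5.375, 0) = 0, max(18.25, 0) = 18.25, max(38.5, 0) = 38.5
Node u (S = 157.5): continuation = e^(−0.01)·[0.7337·0.0000 + 0.2663·18.2500] = 4.8122; exercise value = 2.5000 ≤ continuation, so V_u = 4.8122
Node d (S = 135): continuation = e^(−0.01)·[0.7337·18.2500 + 0.2663·38.5000] = 23.4080; exercise value = 25.0000 > continuation, so V_d = 25.0000 (exercise)
Node 0 (S = 150): continuation = e^(−0.01)·[0.7337·4.8122 + 0.2663·25.0000] = 10.0875; exercise value = 10.0000 ≤ continuation, so V_0 = 10.0875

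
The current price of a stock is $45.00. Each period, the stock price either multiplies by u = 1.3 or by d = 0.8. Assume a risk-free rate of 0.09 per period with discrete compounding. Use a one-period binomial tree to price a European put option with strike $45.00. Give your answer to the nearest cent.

$3.47

Risk-neutral probability p = (1 + 0.09 − 0.8)/(1.3 − 0.8) = 0.2900/0.5000 = 0.5800
Terminal stock prices: S_u = 58.5, S_d = 36
Terminal payoffs (K − S): max(-13.5, 0) = 0, max(9, 0) = 9
Node 0 (S = 45): V_0 = 1/1.09·[0.5800·0.0000 + 0.4200·9.0000] = 3.4679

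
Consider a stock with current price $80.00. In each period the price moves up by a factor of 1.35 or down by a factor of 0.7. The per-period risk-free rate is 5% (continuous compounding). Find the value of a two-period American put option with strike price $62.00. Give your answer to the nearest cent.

$4.36

Risk-neutral probability p = (e^0.05 − 0.7)/(1.35 − 0.7) = 0.3513/0.6500 = 0.5404
Terminal stock prices: S_uu = 145.8, S_ud = 75.6, S_dd = 39.2
Terminal payoffs (K − S): max(-83.8, 0) = 0, max(-13.6, 0) = 0, max(22.8, 0) = 22.8
Node u (S = 108): continuation = e^(−0.05)·[0.5404·0.0000 + 0.4596·0.0000] = 0.0000; exercise value = 0.0000 ≤ continuation, so V_u = 0.0000
Node d (S = 56): continuation = e^(−0.05)·[0.5404·0.0000 + 0.4596·22.8000] = 9.9674; exercise value = 6.0000 ≤ continuation, so V_d = 9.9674
Node 0 (S = 80): continuation = e^(−0.05)·[0.5404·0.0000 + 0.4596·9.9674] = 4.3575; exercise value = 0.0000 ≤ continuation, so V_0 = 4.3575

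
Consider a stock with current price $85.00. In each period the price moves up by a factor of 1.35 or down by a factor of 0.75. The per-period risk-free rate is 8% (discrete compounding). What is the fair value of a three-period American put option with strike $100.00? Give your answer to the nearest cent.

Risk-neutral probability p = (1 + 0.08 − 0.75)/(1.35 − 0.75) = 0.3300/0.6000 = 0.5500
Terminal stock prices: S_uuu = 209.1, S_uud = 116.2, S_udd = 64.55, S_ddd = 35.86
Terminal payoffs (K − S): max(-109.1, 0) = 0, max(-16.18, 0) = 0, max(35.45, 0) = 35.45, max(64.14, 0) = 64.14
Node uu (S = 154.9): continuation = 1/1.08·[0.5500·0.0000 + 0.4500·0.0000] = 0.0000; exercise value = 0.0000 ≤ continuation, so V_uu = 0.0000
Node ud (S = 86.06): continuation = 1/1.08·[0.5500·0.0000 + 0.4500·35.4531] = 14.7721; exercise value = 13.9375 ≤ continuation, so V_ud = 14.7721
Node dd (S = 47.81): continuation = 1/1.08·[0.5500·35.4531 + 0.4500·64.1406] = 44.7801; exercise value = 52.1875 > continuation, so V_dd = 52.1875 (exercise)
Node u (S = 114.8): continuation = 1/1.08·[0.5500·0.0000 + 0.4500·14.7721] = 6.1551; exercise value = 0.0000 ≤ continuation, so V_u = 6.1551
Node d (S = 63.75): continuation = 1/1.08·[0.5500·14.7721 + 0.4500·52.1875] = 29.2676; exercise value = 36.2500 > continuation, so V_d = 36.2500 (exercise)
Node 0 (S = 85): continuation = 1/1.08·[0.5500·6.1551 + 0.4500·36.2500] = 18.2387; exercise value = 15.0000 ≤ continuation, so V_0 = 18.2387

$18.24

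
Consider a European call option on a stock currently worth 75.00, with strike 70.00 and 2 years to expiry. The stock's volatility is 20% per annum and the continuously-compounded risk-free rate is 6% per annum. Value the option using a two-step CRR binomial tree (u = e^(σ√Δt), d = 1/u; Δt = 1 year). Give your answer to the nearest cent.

15.66

CRR parameters: u = e^(σ√Δt) = e^(0.2·√1) = 1.2214, d = 1/u = 0.8187
Per-period rate: rΔt = 0.06·1 = 0.06, so R = e^0.06 = 1.0618
Risk-neutral probability p = (e^0.06 − 0.8187)/(1.2214 − 0.8187) = 0.2431/0.4027 = 0.6037
Terminal stock prices: S_uu = 111.9, S_ud = 75, S_dd = 50.27
Terminal payoffs (S − K): max(41.89, 0) = 41.89, max(5, 0) = 5, max(-19.73, 0) = 0
Node u (S = 91.61): V_u = e^(−0.06)·[0.6037·41.8869 + 0.3963·5.0000] = 25.6817
Node d (S = 61.4): V_d = e^(−0.06)·[0.6037·5.0000 + 0.3963·0.0000] = 2.8429
Node 0 (S = 75): V_0 = e^(−0.06)·[0.6037·25.6817 + 0.3963·2.8429] = 15.6628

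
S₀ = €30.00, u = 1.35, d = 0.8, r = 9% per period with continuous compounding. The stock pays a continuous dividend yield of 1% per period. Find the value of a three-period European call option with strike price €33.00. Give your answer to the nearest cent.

Per-period risk-free factor R = e^0.09 = 1.0942; dividend-adjusted growth = e^(0.09−0.01) = 1.0833.
Risk-neutral probability p = (1.0833 − 0.8)/(1.35 − 0.8) = 0.2833/0.5500 = 0.5151
Terminal stock prices: S_uuu = 73.81, S_uud = 43.74, S_udd = 25.92, S_ddd = 15.36
Terminal payoffs (S − K): max(40.81, 0) = 40.81, max(10.74, 0) = 10.74, max(-7.08, 0) = 0, max(-17.64, 0) = 0
Node uu (S = 54.68): V_uu = e^(−0.09)·[0.5151·40.8113 + 0.4849·10.7400] = 23.9712
Node ud (S = 32.4): V_ud = e^(−0.09)·[0.5151·10.7400 + 0.4849·0.0000] = 5.0557
Node dd (S = 19.2): V_dd = e^(−0.09)·[0.5151·0.0000 + 0.4849·0.0000] = 0.0000
Node u (S = 40.5): V_u = e^(−0.09)·[0.5151·23.9712 + 0.4849·5.0557] = 13.5248
Node d (S = 24): V_d = e^(−0.09)·[0.5151·5.0557 + 0.4849·0.0000] = 2.3799
Node 0 (S = 30): V_0 = e^(−0.09)·[0.5151·13.5248 + 0.4849·2.3799] = 7.4214

€7.42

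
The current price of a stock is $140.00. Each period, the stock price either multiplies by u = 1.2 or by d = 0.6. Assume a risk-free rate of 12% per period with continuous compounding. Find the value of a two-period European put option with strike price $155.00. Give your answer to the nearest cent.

$10.26

Risk-neutral probability p = (e^0.12 − 0.6)/(1.2 − 0.6) = 0.5275/0.6000 = 0.8792
Terminal stock prices: S_uu = 201.6, S_ud = 100.8, S_dd = 50.4
Terminal payoffs (K − S): max(-46.6, 0) = 0, max(54.2, 0) = 54.2, max(104.6, 0) = 104.6
Node u (S = 168): V_u = e^(−0.12)·[0.8792·0.0000 + 0.1208·54.2000] = 5.8088
Node d (S = 84): V_d = e^(−0.12)·[0.8792·54.2000 + 0.1208·104.6000] = 53.4727
Node 0 (S = 140): V_0 = e^(−0.12)·[0.8792·5.8088 + 0.1208·53.4727] = 10.2603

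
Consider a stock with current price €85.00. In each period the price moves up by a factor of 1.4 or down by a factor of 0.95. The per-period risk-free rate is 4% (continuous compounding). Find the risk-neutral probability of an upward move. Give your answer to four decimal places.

Risk-neutral probability p = (e^0.04 − 0.95)/(1.4 − 0.95) = 0.0908/0.4500 = 0.2018

p = 0.2018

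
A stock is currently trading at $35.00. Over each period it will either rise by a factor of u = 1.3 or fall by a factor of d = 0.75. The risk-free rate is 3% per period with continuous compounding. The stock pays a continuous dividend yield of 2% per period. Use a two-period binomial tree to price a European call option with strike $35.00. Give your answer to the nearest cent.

Per-period risk-free factor R = e^0.03 = 1.0305; dividend-adjusted growth = e^(0.03−0.02) = 1.0101.
Risk-neutral probability p = (1.0101 − 0.75)/(1.3 − 0.75) = 0.2601/0.5500 = 0.4728
Terminal stock prices: S_uu = 59.15, S_ud = 34.12, S_dd = 19.69
Terminal payoffs (S − K): max(24.15, 0) = 24.15, max(-0.875, 0) = 0, max(-15.31, 0) = 0
Node u (S = 45.5): V_u = e^(−0.03)·[0.4728·24.1500 + 0.5272·0.0000] = 11.0811
Node d (S = 26.25): V_d = e^(−0.03)·[0.4728·0.0000 + 0.5272·0.0000] = 0.0000
Node 0 (S = 35): V_0 = e^(−0.03)·[0.4728·11.0811 + 0.5272·0.0000] = 5.0845

$5.08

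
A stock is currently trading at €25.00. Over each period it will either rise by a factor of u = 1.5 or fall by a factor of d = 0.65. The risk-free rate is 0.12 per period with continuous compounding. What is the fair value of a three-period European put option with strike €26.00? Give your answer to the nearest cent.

€3.42

Risk-neutral probability p = (e^0.12 − 0.65)/(1.5 − 0.65) = 0.4775/0.8500 = 0.5618
Terminal stock prices: S_uuu = 84.38, S_uud = 36.56, S_udd = 15.84, S_ddd = 6.866
Terminal payoffs (K − S): max(-58.38, 0) = 0, max(-10.56, 0) = 0, max(10.16, 0) = 10.16, max(19.13, 0) = 19.13
Node uu (S = 56.25): V_uu = e^(−0.12)·[0.5618·0.0000 + 0.4382·0.0000] = 0.0000
Node ud (S = 24.38): V_ud = e^(−0.12)·[0.5618·0.0000 + 0.4382·10.1562] = 3.9476
Node dd (S = 10.56): V_dd = e^(−0.12)·[0.5618·10.1562 + 0.4382·19.1344] = 12.4974
Node u (S = 37.5): V_u = e^(−0.12)·[0.5618·0.0000 + 0.4382·3.9476] = 1.5344
Node d (S = 16.25): V_d = e^(−0.12)·[0.5618·3.9476 + 0.4382·12.4974] = 6.8244
Node 0 (S = 25): V_0 = e^(−0.12)·[0.5618·1.5344 + 0.4382·6.8244] = 3.4170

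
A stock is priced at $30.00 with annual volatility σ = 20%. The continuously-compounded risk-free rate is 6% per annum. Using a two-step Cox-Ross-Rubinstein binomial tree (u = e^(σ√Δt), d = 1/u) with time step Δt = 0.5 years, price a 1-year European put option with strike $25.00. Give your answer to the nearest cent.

$0.41

CRR parameters: u = e^(σ√Δt) = e^(0.2·√0.5) = 1.1519, d = 1/u = 0.8681
Per-period rate: rΔt = 0.06·0.5 = 0.03, so R = e^0.03 = 1.0305
Risk-neutral probability p = (e^0.03 − 0.8681)/(1.1519 − 0.8681) = 0.1623/0.2838 = 0.5720
Terminal stock prices: S_uu = 39.81, S_ud = 30, S_dd = 22.61
Terminal payoffs (K − S): max(-14.81, 0) = 0, max(-5, 0) = 0, max(2.391, 0) = 2.391
Node u (S = 34.56): V_u = e^(−0.03)·[0.5720·0.0000 + 0.4280·0.0000] = 0.0000
Node d (S = 26.04): V_d = e^(−0.03)·[0.5720·0.0000 + 0.4280·2.3909] = 0.9930
Node 0 (S = 30): V_0 = e^(−0.03)·[0.5720·0.0000 + 0.4280·0.9930] = 0.4124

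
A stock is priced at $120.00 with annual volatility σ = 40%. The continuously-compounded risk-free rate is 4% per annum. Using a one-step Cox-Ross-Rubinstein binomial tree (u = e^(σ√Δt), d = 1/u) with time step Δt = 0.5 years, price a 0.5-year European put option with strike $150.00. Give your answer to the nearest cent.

CRR parameters: u = e^(σ√Δt) = e^(0.4·√0.5) = 1.3269, d = 1/u = 0.7536
Per-period rate: rΔt = 0.04·0.5 = 0.02, so R = e^0.02 = 1.0202
Risk-neutral probability p = (e^0.02 − 0.7536)/(1.3269 − 0.7536) = 0.2666/0.5733 = 0.4650
Terminal stock prices: S_u = 159.2, S_d = 90.44
Terminal payoffs (K − S): max(-9.228, 0) = 0, max(59.56, 0) = 59.56
Node 0 (S = 120): V_0 = e^(−0.02)·[0.4650·0.0000 + 0.5350·59.5634] = 31.2356

$31.24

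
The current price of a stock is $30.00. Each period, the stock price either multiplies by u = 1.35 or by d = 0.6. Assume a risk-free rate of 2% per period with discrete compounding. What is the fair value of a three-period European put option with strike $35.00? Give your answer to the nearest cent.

Risk-neutral probability p = (1 + 0.02 − 0.6)/(1.35 − 0.6) = 0.4200/0.7500 = 0.5600
Terminal stock prices: S_uuu = 73.81, S_uud = 32.8, S_udd = 14.58, S_ddd = 6.48
Terminal payoffs (K − S): max(-38.81, 0) = 0, max(2.195, 0) = 2.195, max(20.42, 0) = 20.42, max(28.52, 0) = 28.52
Node uu (S = 54.68): V_uu = 1/1.02·[0.5600·0.0000 + 0.4400·2.1950] = 0.9469
Node ud (S = 24.3): V_ud = 1/1.02·[0.5600·2.1950 + 0.4400·20.4200] = 10.0137
Node dd (S = 10.8): V_dd = 1/1.02·[0.5600·20.4200 + 0.4400·28.5200] = 23.5137
Node u (S = 40.5): V_u = 1/1.02·[0.5600·0.9469 + 0.4400·10.0137] = 4.8395
Node d (S = 18): V_d = 1/1.02·[0.5600·10.0137 + 0.4400·23.5137] = 15.6409
Node 0 (S = 30): V_0 = 1/1.02·[0.5600·4.8395 + 0.4400·15.6409] = 9.4040

$9.40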